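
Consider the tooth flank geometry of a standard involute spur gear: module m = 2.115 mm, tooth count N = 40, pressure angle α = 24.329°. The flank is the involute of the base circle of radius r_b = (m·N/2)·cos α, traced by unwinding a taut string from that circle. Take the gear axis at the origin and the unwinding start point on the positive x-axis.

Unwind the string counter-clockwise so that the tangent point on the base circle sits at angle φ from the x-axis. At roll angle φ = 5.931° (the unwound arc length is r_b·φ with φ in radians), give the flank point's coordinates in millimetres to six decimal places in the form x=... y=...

pitch radius r_p = m·N/2 = 2.115·40/2 = 42.300000
base radius r_b = r_p·cos α = 42.300000·cos 24.329° = 38.543543
roll angle φ = 5.931° = 0.10351548 rad
x = r_b·(cos φ + φ·sin φ) = 38.543543·(0.99464706 + 0.10351548·0.10333071) = 38.749496
y = r_b·(sin φ − φ·cos φ) = 38.543543·(0.10333071 − 0.10351548·0.99464706) = 0.014236

x=38.749496 y=0.014236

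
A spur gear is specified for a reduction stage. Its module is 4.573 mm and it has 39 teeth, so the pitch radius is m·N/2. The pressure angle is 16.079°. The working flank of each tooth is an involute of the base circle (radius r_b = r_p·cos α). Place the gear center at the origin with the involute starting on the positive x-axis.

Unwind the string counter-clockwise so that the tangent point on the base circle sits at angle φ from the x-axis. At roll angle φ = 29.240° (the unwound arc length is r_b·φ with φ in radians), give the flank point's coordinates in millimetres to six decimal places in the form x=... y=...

x=96.127003 y=3.698239

pitch radius r_p = m·N/2 = 4.573·39/2 = 89.173500
base radius r_b = r_p·cos α = 89.173500·cos 16.079° = 85.685098
roll angle φ = 29.240° = 0.51033427 rad
x = r_b·(cos φ + φ·sin φ) = 85.685098·(0.87258127 + 0.51033427·0.48846895) = 96.127003
y = r_b·(sin φ − φ·cos φ) = 85.685098·(0.48846895 − 0.51033427·0.87258127) = 3.698239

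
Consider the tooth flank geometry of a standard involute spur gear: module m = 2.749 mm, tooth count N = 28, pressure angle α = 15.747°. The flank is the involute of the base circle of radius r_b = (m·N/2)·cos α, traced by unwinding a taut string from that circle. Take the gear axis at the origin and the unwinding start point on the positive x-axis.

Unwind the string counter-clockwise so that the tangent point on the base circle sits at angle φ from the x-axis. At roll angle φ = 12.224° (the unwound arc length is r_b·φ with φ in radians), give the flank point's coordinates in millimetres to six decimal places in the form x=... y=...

x=37.875057 y=0.119361

pitch radius r_p = m·N/2 = 2.749·28/2 = 38.486000
base radius r_b = r_p·cos α = 38.486000·cos 15.747° = 37.041599
roll angle φ = 12.224° = 0.21334905 rad
x = r_b·(cos φ + φ·sin φ) = 37.041599·(0.97732729 + 0.21334905·0.21173420) = 37.875057
y = r_b·(sin φ − φ·cos φ) = 37.041599·(0.21173420 − 0.21334905·0.97732729) = 0.119361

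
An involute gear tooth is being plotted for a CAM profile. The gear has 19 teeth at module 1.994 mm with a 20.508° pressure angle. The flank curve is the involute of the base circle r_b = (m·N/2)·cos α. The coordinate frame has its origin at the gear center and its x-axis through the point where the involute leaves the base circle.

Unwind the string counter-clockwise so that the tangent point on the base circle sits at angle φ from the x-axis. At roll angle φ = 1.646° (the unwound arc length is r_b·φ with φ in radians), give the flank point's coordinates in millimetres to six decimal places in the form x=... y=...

pitch radius r_p = m·N/2 = 1.994·19/2 = 18.943000
base radius r_b = r_p·cos α = 18.943000·cos 20.508° = 17.742455
roll angle φ = 1.646° = 0.02872812 rad
x = r_b·(cos φ + φ·sin φ) = 17.742455·(0.99958738 + 0.02872812·0.02872417) = 17.749775
y = r_b·(sin φ − φ·cos φ) = 17.742455·(0.02872417 − 0.02872812·0.99958738) = 0.000140

x=17.749775 y=0.000140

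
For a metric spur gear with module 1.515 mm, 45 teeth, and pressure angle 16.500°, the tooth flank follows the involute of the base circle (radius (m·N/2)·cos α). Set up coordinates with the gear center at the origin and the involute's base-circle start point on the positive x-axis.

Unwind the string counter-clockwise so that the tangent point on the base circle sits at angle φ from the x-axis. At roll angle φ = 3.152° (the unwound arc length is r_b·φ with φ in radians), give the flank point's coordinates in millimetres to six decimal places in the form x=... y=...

x=32.733187 y=0.001813

pitch radius r_p = m·N/2 = 1.515·45/2 = 34.087500
base radius r_b = r_p·cos α = 34.087500·cos 16.500° = 32.683768
roll angle φ = 3.152° = 0.05501278 rad
x = r_b·(cos φ + φ·sin φ) = 32.683768·(0.99848718 + 0.05501278·0.05498503) = 32.733187
y = r_b·(sin φ − φ·cos φ) = 32.683768·(0.05498503 − 0.05501278·0.99848718) = 0.001813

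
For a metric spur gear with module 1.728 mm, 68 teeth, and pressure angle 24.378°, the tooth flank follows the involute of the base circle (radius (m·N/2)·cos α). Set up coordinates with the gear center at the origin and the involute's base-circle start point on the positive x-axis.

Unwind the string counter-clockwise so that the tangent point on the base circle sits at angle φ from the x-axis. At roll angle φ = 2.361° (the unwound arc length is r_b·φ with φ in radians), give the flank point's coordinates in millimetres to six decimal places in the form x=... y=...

x=53.559217 y=0.001248

pitch radius r_p = m·N/2 = 1.728·68/2 = 58.752000
base radius r_b = r_p·cos α = 58.752000·cos 24.378° = 53.513802
roll angle φ = 2.361° = 0.04120722 rad
x = r_b·(cos φ + φ·sin φ) = 53.513802·(0.99915110 + 0.04120722·0.04119556) = 53.559217
y = r_b·(sin φ − φ·cos φ) = 53.513802·(0.04119556 − 0.04120722·0.99915110) = 0.001248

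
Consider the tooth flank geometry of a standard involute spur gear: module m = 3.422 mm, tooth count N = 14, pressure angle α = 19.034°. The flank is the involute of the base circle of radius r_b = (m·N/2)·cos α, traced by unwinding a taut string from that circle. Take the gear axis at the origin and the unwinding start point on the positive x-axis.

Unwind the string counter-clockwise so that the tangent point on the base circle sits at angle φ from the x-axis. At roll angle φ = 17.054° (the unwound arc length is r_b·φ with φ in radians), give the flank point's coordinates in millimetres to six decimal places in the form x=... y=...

pitch radius r_p = m·N/2 = 3.422·14/2 = 23.954000
base radius r_b = r_p·cos α = 23.954000·cos 19.034° = 22.644320
roll angle φ = 17.054° = 0.29764845 rad
x = r_b·(cos φ + φ·sin φ) = 22.644320·(0.95602878 + 0.29764845·0.29327287) = 23.625295
y = r_b·(sin φ − φ·cos φ) = 22.644320·(0.29327287 − 0.29764845·0.95602878) = 0.197286

x=23.625295 y=0.197286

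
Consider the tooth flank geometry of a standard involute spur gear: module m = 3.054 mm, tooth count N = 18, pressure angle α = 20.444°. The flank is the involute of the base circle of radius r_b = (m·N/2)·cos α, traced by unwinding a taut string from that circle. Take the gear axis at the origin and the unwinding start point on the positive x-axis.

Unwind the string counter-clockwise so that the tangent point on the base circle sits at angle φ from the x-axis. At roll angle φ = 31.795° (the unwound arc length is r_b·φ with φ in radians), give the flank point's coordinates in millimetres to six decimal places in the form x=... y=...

x=29.420180 y=1.422367

pitch radius r_p = m·N/2 = 3.054·18/2 = 27.486000
base radius r_b = r_p·cos α = 27.486000·cos 20.444° = 25.754768
roll angle φ = 31.795° = 0.55492744 rad
x = r_b·(cos φ + φ·sin φ) = 25.754768·(0.84993868 + 0.55492744·0.52688163) = 29.420180
y = r_b·(sin φ − φ·cos φ) = 25.754768·(0.52688163 − 0.55492744·0.84993868) = 1.422367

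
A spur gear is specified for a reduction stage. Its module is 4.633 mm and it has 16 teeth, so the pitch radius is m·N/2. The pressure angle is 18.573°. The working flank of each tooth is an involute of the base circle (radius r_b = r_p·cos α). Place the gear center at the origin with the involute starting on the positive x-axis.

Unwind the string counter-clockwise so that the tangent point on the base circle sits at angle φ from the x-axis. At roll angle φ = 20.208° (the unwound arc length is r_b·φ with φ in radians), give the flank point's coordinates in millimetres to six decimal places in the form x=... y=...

pitch radius r_p = m·N/2 = 4.633·16/2 = 37.064000
base radius r_b = r_p·cos α = 37.064000·cos 18.573° = 35.133655
roll angle φ = 20.208° = 0.35269614 rad
x = r_b·(cos φ + φ·sin φ) = 35.133655·(0.93844480 + 0.35269614·0.34542923) = 37.251384
y = r_b·(sin φ − φ·cos φ) = 35.133655·(0.34542923 − 0.35269614·0.93844480) = 0.507449

x=37.251384 y=0.507449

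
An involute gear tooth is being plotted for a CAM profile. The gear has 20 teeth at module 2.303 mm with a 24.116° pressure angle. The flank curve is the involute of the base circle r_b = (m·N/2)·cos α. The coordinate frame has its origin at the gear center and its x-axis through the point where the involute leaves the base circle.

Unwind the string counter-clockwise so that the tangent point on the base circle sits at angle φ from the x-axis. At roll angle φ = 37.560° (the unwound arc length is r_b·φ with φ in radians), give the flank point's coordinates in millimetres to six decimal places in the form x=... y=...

x=25.062726 y=1.890339

pitch radius r_p = m·N/2 = 2.303·20/2 = 23.030000
base radius r_b = r_p·cos α = 23.030000·cos 24.116° = 21.019944
roll angle φ = 37.560° = 0.65554567 rad
x = r_b·(cos φ + φ·sin φ) = 21.019944·(0.79271541 + 0.65554567·0.60959189) = 25.062726
y = r_b·(sin φ − φ·cos φ) = 21.019944·(0.60959189 − 0.65554567·0.79271541) = 1.890339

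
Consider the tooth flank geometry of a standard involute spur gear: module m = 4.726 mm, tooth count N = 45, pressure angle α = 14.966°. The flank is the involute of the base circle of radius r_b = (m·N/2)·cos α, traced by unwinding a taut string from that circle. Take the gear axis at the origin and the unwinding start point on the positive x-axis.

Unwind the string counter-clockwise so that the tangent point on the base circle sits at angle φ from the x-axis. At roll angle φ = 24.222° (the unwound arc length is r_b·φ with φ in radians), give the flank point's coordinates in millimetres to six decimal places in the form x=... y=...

pitch radius r_p = m·N/2 = 4.726·45/2 = 106.335000
base radius r_b = r_p·cos α = 106.335000·cos 14.966° = 102.728036
roll angle φ = 24.222° = 0.42275365 rad
x = r_b·(cos φ + φ·sin φ) = 102.728036·(0.91196265 + 0.42275365·0.41027323) = 111.501746
y = r_b·(sin φ − φ·cos φ) = 102.728036·(0.41027323 − 0.42275365·0.91196265) = 2.541255

x=111.501746 y=2.541255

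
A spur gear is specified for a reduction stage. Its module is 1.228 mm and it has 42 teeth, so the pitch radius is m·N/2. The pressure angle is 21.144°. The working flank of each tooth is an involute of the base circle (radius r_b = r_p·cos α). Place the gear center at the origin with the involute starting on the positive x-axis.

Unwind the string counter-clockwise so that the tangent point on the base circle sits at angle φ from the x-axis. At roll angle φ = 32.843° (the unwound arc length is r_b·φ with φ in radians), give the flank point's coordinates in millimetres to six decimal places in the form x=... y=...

pitch radius r_p = m·N/2 = 1.228·42/2 = 25.788000
base radius r_b = r_p·cos α = 25.788000·cos 21.144° = 24.051869
roll angle φ = 32.843° = 0.57321849 rad
x = r_b·(cos φ + φ·sin φ) = 24.051869·(0.84015982 + 0.57321849·0.54233890) = 27.684628
y = r_b·(sin φ − φ·cos φ) = 24.051869·(0.54233890 − 0.57321849·0.84015982) = 1.461001

x=27.684628 y=1.461001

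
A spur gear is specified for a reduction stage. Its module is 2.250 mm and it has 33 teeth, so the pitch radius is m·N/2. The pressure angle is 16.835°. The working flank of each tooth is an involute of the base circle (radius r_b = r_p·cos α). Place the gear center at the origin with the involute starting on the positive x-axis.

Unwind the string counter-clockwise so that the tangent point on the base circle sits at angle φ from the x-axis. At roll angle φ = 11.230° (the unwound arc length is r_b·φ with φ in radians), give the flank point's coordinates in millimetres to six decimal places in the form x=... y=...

pitch radius r_p = m·N/2 = 2.250·33/2 = 37.125000
base radius r_b = r_p·cos α = 37.125000·cos 16.835° = 35.533925
roll angle φ = 11.230° = 0.19600047 rad
x = r_b·(cos φ + φ·sin φ) = 35.533925·(0.98085332 + 0.19600047·0.19474795) = 36.209923
y = r_b·(sin φ − φ·cos φ) = 35.533925·(0.19474795 − 0.19600047·0.98085332) = 0.088843

x=36.209923 y=0.088843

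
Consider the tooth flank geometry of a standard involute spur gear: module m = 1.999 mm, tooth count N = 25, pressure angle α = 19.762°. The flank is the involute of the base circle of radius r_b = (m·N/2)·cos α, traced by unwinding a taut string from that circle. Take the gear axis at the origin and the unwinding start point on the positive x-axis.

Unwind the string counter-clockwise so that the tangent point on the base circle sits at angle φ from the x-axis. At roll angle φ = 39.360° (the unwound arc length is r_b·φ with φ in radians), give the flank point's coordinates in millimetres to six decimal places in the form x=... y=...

pitch radius r_p = m·N/2 = 1.999·25/2 = 24.987500
base radius r_b = r_p·cos α = 24.987500·cos 19.762° = 23.515867
roll angle φ = 39.360° = 0.68696159 rad
x = r_b·(cos φ + φ·sin φ) = 23.515867·(0.77317651 + 0.68696159·0.63419089) = 28.426951
y = r_b·(sin φ − φ·cos φ) = 23.515867·(0.63419089 − 0.68696159·0.77317651) = 2.423271

x=28.426951 y=2.423271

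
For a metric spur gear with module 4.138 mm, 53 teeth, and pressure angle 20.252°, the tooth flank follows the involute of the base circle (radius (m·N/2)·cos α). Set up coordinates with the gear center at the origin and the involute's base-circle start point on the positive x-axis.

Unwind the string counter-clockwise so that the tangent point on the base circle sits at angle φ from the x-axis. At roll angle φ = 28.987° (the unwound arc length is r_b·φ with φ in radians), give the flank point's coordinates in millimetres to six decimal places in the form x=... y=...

pitch radius r_p = m·N/2 = 4.138·53/2 = 109.657000
base radius r_b = r_p·cos α = 109.657000·cos 20.252° = 102.877922
roll angle φ = 28.987° = 0.50591859 rad
x = r_b·(cos φ + φ·sin φ) = 102.877922·(0.87472968 + 0.50591859·0.48461116) = 115.213343
y = r_b·(sin φ − φ·cos φ) = 102.877922·(0.48461116 − 0.50591859·0.87472968) = 4.327987

x=115.213343 y=4.327987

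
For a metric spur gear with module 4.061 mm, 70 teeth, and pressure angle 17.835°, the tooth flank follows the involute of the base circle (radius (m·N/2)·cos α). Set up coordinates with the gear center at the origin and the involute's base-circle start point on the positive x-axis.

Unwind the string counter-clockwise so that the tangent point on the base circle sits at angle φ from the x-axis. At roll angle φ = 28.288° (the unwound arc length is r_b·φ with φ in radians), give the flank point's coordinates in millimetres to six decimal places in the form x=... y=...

pitch radius r_p = m·N/2 = 4.061·70/2 = 142.135000
base radius r_b = r_p·cos α = 142.135000·cos 17.835° = 135.304344
roll angle φ = 28.288° = 0.49371874 rad
x = r_b·(cos φ + φ·sin φ) = 135.304344·(0.88057663 + 0.49371874·0.47390379) = 150.803701
y = r_b·(sin φ − φ·cos φ) = 135.304344·(0.47390379 − 0.49371874·0.88057663) = 5.296706

x=150.803701 y=5.296706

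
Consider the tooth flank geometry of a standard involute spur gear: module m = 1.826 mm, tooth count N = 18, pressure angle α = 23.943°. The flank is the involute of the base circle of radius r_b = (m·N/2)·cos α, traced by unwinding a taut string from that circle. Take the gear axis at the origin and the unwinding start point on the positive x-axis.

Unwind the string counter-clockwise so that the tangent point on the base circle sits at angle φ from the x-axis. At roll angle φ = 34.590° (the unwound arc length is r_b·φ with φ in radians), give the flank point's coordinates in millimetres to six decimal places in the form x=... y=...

pitch radius r_p = m·N/2 = 1.826·18/2 = 16.434000
base radius r_b = r_p·cos α = 16.434000·cos 23.943° = 15.019848
roll angle φ = 34.590° = 0.60370939 rad
x = r_b·(cos φ + φ·sin φ) = 15.019848·(0.82323546 + 0.60370939·0.56770007) = 17.512562
y = r_b·(sin φ − φ·cos φ) = 15.019848·(0.56770007 − 0.60370939·0.82323546) = 1.061980

x=17.512562 y=1.061980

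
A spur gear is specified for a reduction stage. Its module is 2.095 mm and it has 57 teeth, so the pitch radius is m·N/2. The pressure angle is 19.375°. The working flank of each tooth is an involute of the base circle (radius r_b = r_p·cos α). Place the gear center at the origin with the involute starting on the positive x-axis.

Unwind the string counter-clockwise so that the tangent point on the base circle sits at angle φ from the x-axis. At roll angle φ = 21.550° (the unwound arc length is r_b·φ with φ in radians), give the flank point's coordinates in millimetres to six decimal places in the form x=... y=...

pitch radius r_p = m·N/2 = 2.095·57/2 = 59.707500
base radius r_b = r_p·cos α = 59.707500·cos 19.375° = 56.326115
roll angle φ = 21.550° = 0.37611845 rad
x = r_b·(cos φ + φ·sin φ) = 56.326115·(0.93009738 + 0.37611845·0.36731303) = 60.170406
y = r_b·(sin φ − φ·cos φ) = 56.326115·(0.36731303 − 0.37611845·0.93009738) = 0.984932

x=60.170406 y=0.984932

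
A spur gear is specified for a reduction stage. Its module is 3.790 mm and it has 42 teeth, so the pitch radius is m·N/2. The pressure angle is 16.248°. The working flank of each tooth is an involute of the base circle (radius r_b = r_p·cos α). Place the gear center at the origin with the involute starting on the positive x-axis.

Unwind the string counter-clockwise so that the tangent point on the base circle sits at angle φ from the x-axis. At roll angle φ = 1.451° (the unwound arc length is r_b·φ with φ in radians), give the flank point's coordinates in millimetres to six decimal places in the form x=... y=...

x=76.435644 y=0.000414

pitch radius r_p = m·N/2 = 3.790·42/2 = 79.590000
base radius r_b = r_p·cos α = 79.590000·cos 16.248° = 76.411145
roll angle φ = 1.451° = 0.02532473 rad
x = r_b·(cos φ + φ·sin φ) = 76.411145·(0.99967935 + 0.02532473·0.02532202) = 76.435644
y = r_b·(sin φ − φ·cos φ) = 76.411145·(0.02532202 − 0.02532473·0.99967935) = 0.000414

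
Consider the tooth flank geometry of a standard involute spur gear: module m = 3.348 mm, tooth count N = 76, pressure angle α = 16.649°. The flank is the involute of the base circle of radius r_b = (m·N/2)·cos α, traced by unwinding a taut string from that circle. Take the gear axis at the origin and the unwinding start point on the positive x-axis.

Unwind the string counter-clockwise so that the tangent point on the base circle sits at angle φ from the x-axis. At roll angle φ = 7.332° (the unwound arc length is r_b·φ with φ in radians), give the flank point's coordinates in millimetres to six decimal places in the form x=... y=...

x=122.884441 y=0.085003

pitch radius r_p = m·N/2 = 3.348·76/2 = 127.224000
base radius r_b = r_p·cos α = 127.224000·cos 16.649° = 121.890503
roll angle φ = 7.332° = 0.12796754 rad
x = r_b·(cos φ + φ·sin φ) = 121.890503·(0.99182332 + 0.12796754·0.12761857) = 122.884441
y = r_b·(sin φ − φ·cos φ) = 121.890503·(0.12761857 − 0.12796754·0.99182332) = 0.085003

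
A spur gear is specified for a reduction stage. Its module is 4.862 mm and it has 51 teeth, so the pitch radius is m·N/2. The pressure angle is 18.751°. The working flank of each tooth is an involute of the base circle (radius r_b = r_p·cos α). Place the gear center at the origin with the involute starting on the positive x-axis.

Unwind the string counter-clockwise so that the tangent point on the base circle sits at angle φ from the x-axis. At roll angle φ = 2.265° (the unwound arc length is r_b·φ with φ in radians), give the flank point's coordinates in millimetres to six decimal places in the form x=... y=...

x=117.492347 y=0.002417

pitch radius r_p = m·N/2 = 4.862·51/2 = 123.981000
base radius r_b = r_p·cos α = 123.981000·cos 18.751° = 117.400649
roll angle φ = 2.265° = 0.03953171 rad
x = r_b·(cos φ + φ·sin φ) = 117.400649·(0.99921872 + 0.03953171·0.03952141) = 117.492347
y = r_b·(sin φ − φ·cos φ) = 117.400649·(0.03952141 − 0.03953171·0.99921872) = 0.002417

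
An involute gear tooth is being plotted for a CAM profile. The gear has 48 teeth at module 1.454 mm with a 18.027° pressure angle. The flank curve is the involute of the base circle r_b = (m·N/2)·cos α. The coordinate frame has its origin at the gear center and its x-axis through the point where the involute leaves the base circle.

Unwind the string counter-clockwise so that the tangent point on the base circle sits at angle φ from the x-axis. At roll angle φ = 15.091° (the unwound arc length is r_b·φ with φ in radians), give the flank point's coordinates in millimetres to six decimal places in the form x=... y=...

pitch radius r_p = m·N/2 = 1.454·48/2 = 34.896000
base radius r_b = r_p·cos α = 34.896000·cos 18.027° = 33.182983
roll angle φ = 15.091° = 0.26338764 rad
x = r_b·(cos φ + φ·sin φ) = 33.182983·(0.96551354 + 0.26338764·0.26035285) = 34.314100
y = r_b·(sin φ − φ·cos φ) = 33.182983·(0.26035285 − 0.26338764·0.96551354) = 0.200708

x=34.314100 y=0.200708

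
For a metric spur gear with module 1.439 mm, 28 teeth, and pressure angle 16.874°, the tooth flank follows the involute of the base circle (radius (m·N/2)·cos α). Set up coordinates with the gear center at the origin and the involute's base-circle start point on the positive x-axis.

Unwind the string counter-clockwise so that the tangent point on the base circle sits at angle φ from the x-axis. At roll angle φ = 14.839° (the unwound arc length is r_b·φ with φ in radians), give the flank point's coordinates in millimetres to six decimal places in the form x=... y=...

x=19.914382 y=0.110888

pitch radius r_p = m·N/2 = 1.439·28/2 = 20.146000
base radius r_b = r_p·cos α = 20.146000·cos 16.874° = 19.278622
roll angle φ = 14.839° = 0.25898941 rad
x = r_b·(cos φ + φ·sin φ) = 19.278622·(0.96664929 + 0.25898941·0.25610379) = 19.914382
y = r_b·(sin φ − φ·cos φ) = 19.278622·(0.25610379 − 0.25898941·0.96664929) = 0.110888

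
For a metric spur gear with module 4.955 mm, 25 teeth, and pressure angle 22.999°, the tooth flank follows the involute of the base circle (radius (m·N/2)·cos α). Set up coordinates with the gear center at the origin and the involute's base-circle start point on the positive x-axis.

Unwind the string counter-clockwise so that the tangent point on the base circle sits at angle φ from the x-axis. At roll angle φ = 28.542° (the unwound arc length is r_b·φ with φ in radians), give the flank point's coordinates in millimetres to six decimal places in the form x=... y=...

x=63.655517 y=2.291560

pitch radius r_p = m·N/2 = 4.955·25/2 = 61.937500
base radius r_b = r_p·cos α = 61.937500·cos 22.999° = 57.014192
roll angle φ = 28.542° = 0.49815188 rad
x = r_b·(cos φ + φ·sin φ) = 57.014192·(0.87846710 + 0.49815188·0.47780284) = 63.655517
y = r_b·(sin φ − φ·cos φ) = 57.014192·(0.47780284 − 0.49815188·0.87846710) = 2.291560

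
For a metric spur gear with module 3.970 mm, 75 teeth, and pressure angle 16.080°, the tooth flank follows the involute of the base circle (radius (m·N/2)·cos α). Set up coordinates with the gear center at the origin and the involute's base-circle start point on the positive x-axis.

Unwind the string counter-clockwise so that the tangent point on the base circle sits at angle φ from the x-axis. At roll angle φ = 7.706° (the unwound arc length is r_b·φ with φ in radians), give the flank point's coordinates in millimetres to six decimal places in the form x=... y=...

x=144.338368 y=0.115798

pitch radius r_p = m·N/2 = 3.970·75/2 = 148.875000
base radius r_b = r_p·cos α = 148.875000·cos 16.080° = 143.050399
roll angle φ = 7.706° = 0.13449507 rad
x = r_b·(cos φ + φ·sin φ) = 143.050399·(0.99096916 + 0.13449507·0.13408996) = 144.338368
y = r_b·(sin φ − φ·cos φ) = 143.050399·(0.13408996 − 0.13449507·0.99096916) = 0.115798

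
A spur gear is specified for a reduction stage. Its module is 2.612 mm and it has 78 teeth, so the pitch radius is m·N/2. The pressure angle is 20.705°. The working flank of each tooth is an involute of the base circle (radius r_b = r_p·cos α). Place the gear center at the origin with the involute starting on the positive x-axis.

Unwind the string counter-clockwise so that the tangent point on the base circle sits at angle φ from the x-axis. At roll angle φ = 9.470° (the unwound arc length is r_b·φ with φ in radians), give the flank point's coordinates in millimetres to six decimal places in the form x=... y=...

pitch radius r_p = m·N/2 = 2.612·78/2 = 101.868000
base radius r_b = r_p·cos α = 101.868000·cos 20.705° = 95.288670
roll angle φ = 9.470° = 0.16528268 rad
x = r_b·(cos φ + φ·sin φ) = 95.288670·(0.98637189 + 0.16528268·0.16453117) = 96.581360
y = r_b·(sin φ − φ·cos φ) = 95.288670·(0.16453117 − 0.16528268·0.98637189) = 0.143026

x=96.581360 y=0.143026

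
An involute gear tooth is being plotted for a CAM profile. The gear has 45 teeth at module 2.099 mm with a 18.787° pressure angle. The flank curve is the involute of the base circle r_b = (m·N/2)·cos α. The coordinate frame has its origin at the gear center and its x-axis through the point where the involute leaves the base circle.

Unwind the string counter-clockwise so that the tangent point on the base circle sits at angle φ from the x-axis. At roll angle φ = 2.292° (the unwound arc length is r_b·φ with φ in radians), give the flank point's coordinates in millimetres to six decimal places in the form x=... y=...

x=44.747090 y=0.000954

pitch radius r_p = m·N/2 = 2.099·45/2 = 47.227500
base radius r_b = r_p·cos α = 47.227500·cos 18.787° = 44.711330
roll angle φ = 2.292° = 0.04000295 rad
x = r_b·(cos φ + φ·sin φ) = 44.711330·(0.99919999 + 0.04000295·0.03999228) = 44.747090
y = r_b·(sin φ − φ·cos φ) = 44.711330·(0.03999228 − 0.04000295·0.99919999) = 0.000954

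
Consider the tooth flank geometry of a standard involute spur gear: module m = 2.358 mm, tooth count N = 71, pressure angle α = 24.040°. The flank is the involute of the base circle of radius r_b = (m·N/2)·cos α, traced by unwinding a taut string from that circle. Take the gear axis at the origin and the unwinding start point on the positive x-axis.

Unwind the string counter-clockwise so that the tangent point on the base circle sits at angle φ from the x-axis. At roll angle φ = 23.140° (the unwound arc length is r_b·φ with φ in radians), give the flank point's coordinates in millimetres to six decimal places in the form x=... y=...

pitch radius r_p = m·N/2 = 2.358·71/2 = 83.709000
base radius r_b = r_p·cos α = 83.709000·cos 24.040° = 76.448188
roll angle φ = 23.140° = 0.40386919 rad
x = r_b·(cos φ + φ·sin φ) = 76.448188·(0.91954737 + 0.40386919·0.39297918) = 82.430989
y = r_b·(sin φ − φ·cos φ) = 76.448188·(0.39297918 − 0.40386919·0.91954737) = 1.651459

x=82.430989 y=1.651459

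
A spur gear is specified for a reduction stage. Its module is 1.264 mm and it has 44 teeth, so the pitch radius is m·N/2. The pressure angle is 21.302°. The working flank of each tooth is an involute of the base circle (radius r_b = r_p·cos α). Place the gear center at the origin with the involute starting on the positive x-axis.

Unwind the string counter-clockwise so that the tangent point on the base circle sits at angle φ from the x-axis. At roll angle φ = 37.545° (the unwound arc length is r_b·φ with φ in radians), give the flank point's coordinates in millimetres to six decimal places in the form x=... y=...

pitch radius r_p = m·N/2 = 1.264·44/2 = 27.808000
base radius r_b = r_p·cos α = 27.808000·cos 21.302° = 25.908117
roll angle φ = 37.545° = 0.65528387 rad
x = r_b·(cos φ + φ·sin φ) = 25.908117·(0.79287498 + 0.65528387·0.60938434) = 30.887520
y = r_b·(sin φ − φ·cos φ) = 25.908117·(0.60938434 − 0.65528387·0.79287498) = 2.327227

x=30.887520 y=2.327227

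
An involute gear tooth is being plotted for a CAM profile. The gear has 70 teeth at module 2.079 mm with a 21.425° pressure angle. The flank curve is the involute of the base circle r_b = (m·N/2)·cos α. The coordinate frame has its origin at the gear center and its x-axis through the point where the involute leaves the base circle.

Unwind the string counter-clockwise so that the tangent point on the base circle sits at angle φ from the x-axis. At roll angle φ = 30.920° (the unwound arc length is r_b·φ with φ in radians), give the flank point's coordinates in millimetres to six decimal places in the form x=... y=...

x=76.893515 y=3.446294

pitch radius r_p = m·N/2 = 2.079·70/2 = 72.765000
base radius r_b = r_p·cos α = 72.765000·cos 21.425° = 67.736685
roll angle φ = 30.920° = 0.53965580 rad
x = r_b·(cos φ + φ·sin φ) = 67.736685·(0.85788559 + 0.53965580·0.51384074) = 76.893515
y = r_b·(sin φ − φ·cos φ) = 67.736685·(0.51384074 − 0.53965580·0.85788559) = 3.446294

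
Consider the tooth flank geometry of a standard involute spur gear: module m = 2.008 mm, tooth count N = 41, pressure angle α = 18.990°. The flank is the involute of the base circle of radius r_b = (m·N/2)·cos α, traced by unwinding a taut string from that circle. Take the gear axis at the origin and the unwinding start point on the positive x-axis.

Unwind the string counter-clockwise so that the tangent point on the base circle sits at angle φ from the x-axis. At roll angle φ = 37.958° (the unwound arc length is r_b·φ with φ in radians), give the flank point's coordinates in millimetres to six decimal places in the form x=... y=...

pitch radius r_p = m·N/2 = 2.008·41/2 = 41.164000
base radius r_b = r_p·cos α = 41.164000·cos 18.990° = 38.923665
roll angle φ = 37.958° = 0.66249208 rad
x = r_b·(cos φ + φ·sin φ) = 38.923665·(0.78846185 + 0.66249208·0.61508367) = 46.550753
y = r_b·(sin φ − φ·cos φ) = 38.923665·(0.61508367 − 0.66249208·0.78846185) = 3.609545

x=46.550753 y=3.609545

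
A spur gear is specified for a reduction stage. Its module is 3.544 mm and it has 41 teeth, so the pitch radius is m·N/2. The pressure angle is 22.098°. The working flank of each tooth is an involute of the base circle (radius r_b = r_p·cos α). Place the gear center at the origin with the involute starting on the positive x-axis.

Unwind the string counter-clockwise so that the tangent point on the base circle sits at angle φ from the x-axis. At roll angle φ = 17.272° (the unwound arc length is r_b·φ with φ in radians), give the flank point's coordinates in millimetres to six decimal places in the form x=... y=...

x=70.304575 y=0.609115

pitch radius r_p = m·N/2 = 3.544·41/2 = 72.652000
base radius r_b = r_p·cos α = 72.652000·cos 22.098° = 67.315112
roll angle φ = 17.272° = 0.30145327 rad
x = r_b·(cos φ + φ·sin φ) = 67.315112·(0.95490601 + 0.30145327·0.29690825) = 70.304575
y = r_b·(sin φ − φ·cos φ) = 67.315112·(0.29690825 − 0.30145327·0.95490601) = 0.609115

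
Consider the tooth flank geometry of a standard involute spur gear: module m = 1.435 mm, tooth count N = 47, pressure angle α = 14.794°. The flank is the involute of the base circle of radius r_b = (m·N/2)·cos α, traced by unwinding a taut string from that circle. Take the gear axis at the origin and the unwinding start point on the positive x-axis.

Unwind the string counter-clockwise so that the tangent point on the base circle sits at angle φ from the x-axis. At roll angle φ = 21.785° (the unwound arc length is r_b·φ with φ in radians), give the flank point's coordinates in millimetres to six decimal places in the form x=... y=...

pitch radius r_p = m·N/2 = 1.435·47/2 = 33.722500
base radius r_b = r_p·cos α = 33.722500·cos 14.794° = 32.604604
roll angle φ = 21.785° = 0.38021998 rad
x = r_b·(cos φ + φ·sin φ) = 32.604604·(0.92858302 + 0.38021998·0.37112475) = 34.876886
y = r_b·(sin φ − φ·cos φ) = 32.604604·(0.37112475 − 0.38021998·0.92858302) = 0.588804

x=34.876886 y=0.588804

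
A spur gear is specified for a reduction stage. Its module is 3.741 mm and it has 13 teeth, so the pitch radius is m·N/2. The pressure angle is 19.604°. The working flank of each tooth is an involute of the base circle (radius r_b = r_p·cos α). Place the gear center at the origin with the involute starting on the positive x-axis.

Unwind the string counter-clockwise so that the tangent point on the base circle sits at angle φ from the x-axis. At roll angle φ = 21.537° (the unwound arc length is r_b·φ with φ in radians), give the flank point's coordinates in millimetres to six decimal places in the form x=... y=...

x=24.468567 y=0.399839

pitch radius r_p = m·N/2 = 3.741·13/2 = 24.316500
base radius r_b = r_p·cos α = 24.316500·cos 19.604° = 22.906971
roll angle φ = 21.537° = 0.37589156 rad
x = r_b·(cos φ + φ·sin φ) = 22.906971·(0.93018070 + 0.37589156·0.36710199) = 24.468567
y = r_b·(sin φ − φ·cos φ) = 22.906971·(0.36710199 − 0.37589156·0.93018070) = 0.399839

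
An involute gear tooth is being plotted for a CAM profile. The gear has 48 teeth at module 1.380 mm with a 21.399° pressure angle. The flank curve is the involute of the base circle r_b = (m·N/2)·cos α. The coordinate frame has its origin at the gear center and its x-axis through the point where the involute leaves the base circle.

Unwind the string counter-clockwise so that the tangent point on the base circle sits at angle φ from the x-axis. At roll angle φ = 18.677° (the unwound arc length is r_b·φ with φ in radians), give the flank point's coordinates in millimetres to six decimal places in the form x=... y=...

x=32.431868 y=0.352273

pitch radius r_p = m·N/2 = 1.380·48/2 = 33.120000
base radius r_b = r_p·cos α = 33.120000·cos 21.399° = 30.836780
roll angle φ = 18.677° = 0.32597514 rad
x = r_b·(cos φ + φ·sin φ) = 30.836780·(0.94733890 + 0.32597514·0.32023273) = 32.431868
y = r_b·(sin φ − φ·cos φ) = 30.836780·(0.32023273 − 0.32597514·0.94733890) = 0.352273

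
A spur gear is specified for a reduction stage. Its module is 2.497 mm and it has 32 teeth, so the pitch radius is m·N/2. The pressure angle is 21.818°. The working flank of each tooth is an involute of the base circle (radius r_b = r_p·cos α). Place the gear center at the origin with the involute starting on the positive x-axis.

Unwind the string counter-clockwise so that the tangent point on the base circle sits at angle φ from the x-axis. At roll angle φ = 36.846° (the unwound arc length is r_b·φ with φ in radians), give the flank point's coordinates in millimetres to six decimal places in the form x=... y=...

x=43.984752 y=3.154083

pitch radius r_p = m·N/2 = 2.497·32/2 = 39.952000
base radius r_b = r_p·cos α = 39.952000·cos 21.818° = 37.090203
roll angle φ = 36.846° = 0.64308402 rad
x = r_b·(cos φ + φ·sin φ) = 37.090203·(0.80025019 + 0.64308402·0.59966627) = 43.984752
y = r_b·(sin φ − φ·cos φ) = 37.090203·(0.59966627 − 0.64308402·0.80025019) = 3.154083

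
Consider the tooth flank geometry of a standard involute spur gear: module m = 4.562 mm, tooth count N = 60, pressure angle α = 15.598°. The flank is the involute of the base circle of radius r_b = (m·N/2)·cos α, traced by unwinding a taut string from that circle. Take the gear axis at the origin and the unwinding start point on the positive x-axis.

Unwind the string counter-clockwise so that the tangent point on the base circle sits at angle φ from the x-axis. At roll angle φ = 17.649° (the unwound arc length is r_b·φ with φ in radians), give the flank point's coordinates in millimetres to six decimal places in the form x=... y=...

pitch radius r_p = m·N/2 = 4.562·60/2 = 136.860000
base radius r_b = r_p·cos α = 136.860000·cos 15.598° = 131.819714
roll angle φ = 17.649° = 0.30803316 rad
x = r_b·(cos φ + φ·sin φ) = 131.819714·(0.95293173 + 0.30803316·0.30318496) = 137.925965
y = r_b·(sin φ − φ·cos φ) = 131.819714·(0.30318496 − 0.30803316·0.95293173) = 1.272111

x=137.925965 y=1.272111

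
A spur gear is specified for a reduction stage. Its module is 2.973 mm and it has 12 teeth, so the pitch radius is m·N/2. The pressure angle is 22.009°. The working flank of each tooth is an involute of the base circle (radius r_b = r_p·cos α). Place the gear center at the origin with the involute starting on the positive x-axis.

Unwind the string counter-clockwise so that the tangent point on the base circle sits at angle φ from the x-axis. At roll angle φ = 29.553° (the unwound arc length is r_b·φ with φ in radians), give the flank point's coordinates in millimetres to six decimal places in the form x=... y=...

pitch radius r_p = m·N/2 = 2.973·12/2 = 17.838000
base radius r_b = r_p·cos α = 17.838000·cos 22.009° = 16.538056
roll angle φ = 29.553° = 0.51579715 rad
x = r_b·(cos φ + φ·sin φ) = 16.538056·(0.86989982 + 0.51579715·0.49322845) = 18.593830
y = r_b·(sin φ − φ·cos φ) = 16.538056·(0.49322845 − 0.51579715·0.86989982) = 0.736549

x=18.593830 y=0.736549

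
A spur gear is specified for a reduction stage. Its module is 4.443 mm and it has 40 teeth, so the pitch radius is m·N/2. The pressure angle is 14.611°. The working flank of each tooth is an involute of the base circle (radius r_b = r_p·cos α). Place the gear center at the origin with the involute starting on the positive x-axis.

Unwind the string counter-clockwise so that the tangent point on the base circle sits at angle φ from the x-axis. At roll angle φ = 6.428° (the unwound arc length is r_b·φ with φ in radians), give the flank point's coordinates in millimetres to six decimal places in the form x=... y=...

pitch radius r_p = m·N/2 = 4.443·40/2 = 88.860000
base radius r_b = r_p·cos α = 88.860000·cos 14.611° = 85.986335
roll angle φ = 6.428° = 0.11218976 rad
x = r_b·(cos φ + φ·sin φ) = 85.986335·(0.99371333 + 0.11218976·0.11195457) = 86.525769
y = r_b·(sin φ − φ·cos φ) = 85.986335·(0.11195457 − 0.11218976·0.99371333) = 0.040422

x=86.525769 y=0.040422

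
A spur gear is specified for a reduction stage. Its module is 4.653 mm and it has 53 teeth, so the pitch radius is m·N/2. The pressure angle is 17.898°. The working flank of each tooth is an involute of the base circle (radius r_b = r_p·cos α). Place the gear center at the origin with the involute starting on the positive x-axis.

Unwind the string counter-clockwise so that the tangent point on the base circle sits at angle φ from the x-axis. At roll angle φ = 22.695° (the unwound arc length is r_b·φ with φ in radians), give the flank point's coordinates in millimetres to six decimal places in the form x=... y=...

x=126.184210 y=2.392808

pitch radius r_p = m·N/2 = 4.653·53/2 = 123.304500
base radius r_b = r_p·cos α = 123.304500·cos 17.898° = 117.337195
roll angle φ = 22.695° = 0.39610247 rad
x = r_b·(cos φ + φ·sin φ) = 117.337195·(0.92257176 + 0.39610247·0.38582553) = 126.184210
y = r_b·(sin φ − φ·cos φ) = 117.337195·(0.38582553 − 0.39610247·0.92257176) = 2.392808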